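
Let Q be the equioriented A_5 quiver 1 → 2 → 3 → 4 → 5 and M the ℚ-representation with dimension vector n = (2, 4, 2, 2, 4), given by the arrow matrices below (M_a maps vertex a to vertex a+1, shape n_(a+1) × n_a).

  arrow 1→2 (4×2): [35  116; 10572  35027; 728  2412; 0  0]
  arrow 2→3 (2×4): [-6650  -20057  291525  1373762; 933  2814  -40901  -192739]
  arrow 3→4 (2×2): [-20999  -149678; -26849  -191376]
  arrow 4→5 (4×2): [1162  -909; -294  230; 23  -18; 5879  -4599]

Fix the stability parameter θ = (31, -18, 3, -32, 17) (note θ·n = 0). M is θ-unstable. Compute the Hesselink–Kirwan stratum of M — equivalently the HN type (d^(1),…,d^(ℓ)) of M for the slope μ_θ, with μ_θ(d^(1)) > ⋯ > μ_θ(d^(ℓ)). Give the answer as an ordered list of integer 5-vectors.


Barcode: M ≅ I[1,5]^2, I[2,2]^2, I[5,5]^2. HN layers by μ_θ (3 steps, strictly decreasing):
  μ^(1)=17; μ^(2)=-4; μ^(3)=-18

((0, 0, 0, 0, 4); (2, 2, 2, 2, 0); (0, 2, 0, 0, 0))


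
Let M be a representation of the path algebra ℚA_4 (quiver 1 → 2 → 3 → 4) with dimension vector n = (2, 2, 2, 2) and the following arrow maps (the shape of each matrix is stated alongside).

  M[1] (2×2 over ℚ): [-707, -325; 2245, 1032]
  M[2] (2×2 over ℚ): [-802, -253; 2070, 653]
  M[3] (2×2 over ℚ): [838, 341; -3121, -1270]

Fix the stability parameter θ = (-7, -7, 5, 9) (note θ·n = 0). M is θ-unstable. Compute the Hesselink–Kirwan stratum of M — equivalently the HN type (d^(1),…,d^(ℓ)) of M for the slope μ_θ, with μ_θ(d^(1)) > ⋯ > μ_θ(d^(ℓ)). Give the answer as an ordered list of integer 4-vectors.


Interval decomposition of M: I[1,4]^2.
HN type (ℓ=3): μ^(1)=9; μ^(2)=5; μ^(3)=-7

((0, 0, 0, 2); (0, 0, 2, 0); (2, 2, 0, 0))


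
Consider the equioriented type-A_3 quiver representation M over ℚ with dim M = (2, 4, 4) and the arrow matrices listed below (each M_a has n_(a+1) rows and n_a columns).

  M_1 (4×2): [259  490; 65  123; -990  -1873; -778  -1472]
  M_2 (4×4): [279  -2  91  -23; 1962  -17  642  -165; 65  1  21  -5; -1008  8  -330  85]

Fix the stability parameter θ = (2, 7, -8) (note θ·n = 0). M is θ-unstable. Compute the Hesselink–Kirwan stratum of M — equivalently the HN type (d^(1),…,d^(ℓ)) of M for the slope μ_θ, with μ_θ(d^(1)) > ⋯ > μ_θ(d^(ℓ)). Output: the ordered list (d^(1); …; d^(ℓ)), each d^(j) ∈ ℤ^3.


Interval decomposition of M: I[1,3]^2, I[2,3]^2.
HN type (ℓ=2): μ^(1)=1/3; μ^(2)=-1/2

((2, 2, 2); (0, 2, 2))


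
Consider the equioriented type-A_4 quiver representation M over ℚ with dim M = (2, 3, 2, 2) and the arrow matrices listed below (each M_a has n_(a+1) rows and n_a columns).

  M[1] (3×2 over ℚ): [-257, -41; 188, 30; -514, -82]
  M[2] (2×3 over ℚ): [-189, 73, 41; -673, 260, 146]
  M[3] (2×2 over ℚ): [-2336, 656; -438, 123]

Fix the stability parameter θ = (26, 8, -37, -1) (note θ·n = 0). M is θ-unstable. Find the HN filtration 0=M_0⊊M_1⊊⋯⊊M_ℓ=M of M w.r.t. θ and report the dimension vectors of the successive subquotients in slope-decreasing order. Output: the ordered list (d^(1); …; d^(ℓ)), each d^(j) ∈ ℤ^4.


Via rank(M_{q-1}∘⋯∘M_p): M ≅ I[1,3], I[1,4], I[2,2], I[4,4].
μ_θ-semistable layers: μ^(1)=8; μ^(2)=-1

((0, 1, 0, 0); (2, 2, 2, 2))


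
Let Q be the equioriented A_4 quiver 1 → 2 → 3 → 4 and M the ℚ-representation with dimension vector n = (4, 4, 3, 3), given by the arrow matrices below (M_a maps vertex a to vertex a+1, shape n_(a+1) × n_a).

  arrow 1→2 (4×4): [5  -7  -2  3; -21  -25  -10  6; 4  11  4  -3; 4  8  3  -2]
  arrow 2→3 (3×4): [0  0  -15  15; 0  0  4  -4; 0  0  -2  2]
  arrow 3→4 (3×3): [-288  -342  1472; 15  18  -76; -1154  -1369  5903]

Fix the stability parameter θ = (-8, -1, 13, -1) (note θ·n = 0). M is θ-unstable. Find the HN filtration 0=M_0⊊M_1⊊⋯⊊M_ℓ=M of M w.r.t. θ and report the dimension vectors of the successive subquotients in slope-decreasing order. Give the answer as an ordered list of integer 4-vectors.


Barcode: M ≅ I[1,2]^3, I[1,4], I[3,4]^2. HN layers by μ_θ (3 steps, strictly decreasing):
  μ^(1)=6; μ^(2)=-1; μ^(3)=-8

((0, 0, 3, 3); (0, 4, 0, 0); (4, 0, 0, 0))


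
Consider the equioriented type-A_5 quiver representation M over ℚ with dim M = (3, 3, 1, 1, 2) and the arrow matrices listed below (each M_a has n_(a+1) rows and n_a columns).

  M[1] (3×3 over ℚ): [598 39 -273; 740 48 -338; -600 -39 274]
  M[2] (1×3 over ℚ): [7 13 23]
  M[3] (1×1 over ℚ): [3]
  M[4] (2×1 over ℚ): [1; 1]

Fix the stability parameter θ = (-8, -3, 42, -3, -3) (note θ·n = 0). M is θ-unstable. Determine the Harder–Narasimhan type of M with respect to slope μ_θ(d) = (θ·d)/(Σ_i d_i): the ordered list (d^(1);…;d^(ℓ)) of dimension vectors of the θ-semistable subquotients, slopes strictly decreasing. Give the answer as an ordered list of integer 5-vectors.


Barcode: M ≅ I[1,1], I[1,2], I[1,5], I[2,2], I[5,5]. HN layers by μ_θ (3 steps, strictly decreasing):
  μ^(1)=12; μ^(2)=-3; μ^(3)=-8

((0, 0, 1, 1, 1); (0, 3, 0, 0, 1); (3, 0, 0, 0, 0))


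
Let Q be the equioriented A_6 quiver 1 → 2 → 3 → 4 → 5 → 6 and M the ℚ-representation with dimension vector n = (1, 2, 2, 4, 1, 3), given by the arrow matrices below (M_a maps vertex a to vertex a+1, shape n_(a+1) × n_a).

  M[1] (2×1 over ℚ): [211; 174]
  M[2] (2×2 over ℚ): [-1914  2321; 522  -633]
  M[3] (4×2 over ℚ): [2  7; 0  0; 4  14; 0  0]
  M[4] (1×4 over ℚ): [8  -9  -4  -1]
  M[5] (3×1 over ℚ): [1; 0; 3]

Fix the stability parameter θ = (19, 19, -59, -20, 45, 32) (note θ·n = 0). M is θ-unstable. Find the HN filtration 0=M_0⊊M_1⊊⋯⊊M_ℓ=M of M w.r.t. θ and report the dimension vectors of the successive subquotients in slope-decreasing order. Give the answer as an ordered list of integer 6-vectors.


Interval decomposition of M: I[1,2], I[2,4], I[3,3], I[4,4]^2, I[4,6], I[6,6]^2.
HN type (ℓ=5): μ^(1)=77/2; μ^(2)=32; μ^(3)=19; μ^(4)=-20; μ^(5)=-59

((0, 0, 0, 0, 1, 1); (0, 0, 0, 0, 0, 2); (1, 1, 0, 0, 0, 0); (0, 1, 1, 4, 0, 0); (0, 0, 1, 0, 0, 0))


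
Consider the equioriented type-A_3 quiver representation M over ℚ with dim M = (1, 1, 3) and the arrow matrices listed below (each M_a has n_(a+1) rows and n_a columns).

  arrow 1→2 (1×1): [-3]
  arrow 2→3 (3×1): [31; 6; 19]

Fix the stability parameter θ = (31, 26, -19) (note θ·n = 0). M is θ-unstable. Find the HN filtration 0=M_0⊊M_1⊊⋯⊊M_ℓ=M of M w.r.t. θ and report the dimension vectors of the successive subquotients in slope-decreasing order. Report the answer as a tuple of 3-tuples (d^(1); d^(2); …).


Via rank(M_{q-1}∘⋯∘M_p): M ≅ I[1,3], I[3,3]^2.
μ_θ-semistable layers: μ^(1)=38/3; μ^(2)=-19

((1, 1, 1); (0, 0, 2))


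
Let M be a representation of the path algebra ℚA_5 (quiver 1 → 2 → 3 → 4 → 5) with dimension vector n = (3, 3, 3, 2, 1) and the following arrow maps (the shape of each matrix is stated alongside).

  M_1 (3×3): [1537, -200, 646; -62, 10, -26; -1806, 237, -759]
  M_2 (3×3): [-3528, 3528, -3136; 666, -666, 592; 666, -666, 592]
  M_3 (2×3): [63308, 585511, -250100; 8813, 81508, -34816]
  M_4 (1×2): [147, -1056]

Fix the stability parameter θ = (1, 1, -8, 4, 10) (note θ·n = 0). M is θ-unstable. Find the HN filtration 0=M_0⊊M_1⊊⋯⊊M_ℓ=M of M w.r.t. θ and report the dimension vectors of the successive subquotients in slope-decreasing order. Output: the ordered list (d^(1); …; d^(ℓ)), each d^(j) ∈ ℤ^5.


Interval decomposition of M: I[1,1], I[1,2], I[1,5], I[2,2], I[3,3], I[3,4].
HN type (ℓ=5): μ^(1)=10; μ^(2)=4; μ^(3)=1; μ^(4)=-2; μ^(5)=-8

((0, 0, 0, 0, 1); (0, 0, 0, 2, 0); (2, 2, 0, 0, 0); (1, 1, 1, 0, 0); (0, 0, 2, 0, 0))


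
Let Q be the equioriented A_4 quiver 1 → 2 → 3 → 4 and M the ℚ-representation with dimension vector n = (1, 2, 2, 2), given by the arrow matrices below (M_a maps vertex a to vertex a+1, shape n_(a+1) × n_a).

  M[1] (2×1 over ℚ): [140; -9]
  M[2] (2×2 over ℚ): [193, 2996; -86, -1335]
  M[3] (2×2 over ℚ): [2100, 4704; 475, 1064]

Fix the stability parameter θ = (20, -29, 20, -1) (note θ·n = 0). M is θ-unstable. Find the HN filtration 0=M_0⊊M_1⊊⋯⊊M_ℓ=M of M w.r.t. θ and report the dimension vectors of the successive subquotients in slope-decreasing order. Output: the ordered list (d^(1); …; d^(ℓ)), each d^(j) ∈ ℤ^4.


Interval decomposition of M: I[1,3], I[2,4], I[4,4].
HN type (ℓ=5): μ^(1)=20; μ^(2)=19/2; μ^(3)=-1; μ^(4)=-9/2; μ^(5)=-29

((0, 0, 1, 0); (0, 0, 1, 1); (0, 0, 0, 1); (1, 1, 0, 0); (0, 1, 0, 0))


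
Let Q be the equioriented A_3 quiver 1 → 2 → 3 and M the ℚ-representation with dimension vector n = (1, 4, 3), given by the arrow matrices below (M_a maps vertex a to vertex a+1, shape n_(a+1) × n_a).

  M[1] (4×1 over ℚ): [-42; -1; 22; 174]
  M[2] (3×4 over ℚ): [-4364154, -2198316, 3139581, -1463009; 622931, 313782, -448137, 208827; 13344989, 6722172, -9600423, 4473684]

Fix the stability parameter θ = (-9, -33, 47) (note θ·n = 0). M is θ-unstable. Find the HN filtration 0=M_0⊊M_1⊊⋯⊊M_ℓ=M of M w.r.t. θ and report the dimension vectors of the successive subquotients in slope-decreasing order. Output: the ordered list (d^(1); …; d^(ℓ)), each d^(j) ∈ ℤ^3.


Via rank(M_{q-1}∘⋯∘M_p): M ≅ I[1,2], I[2,3]^3.
μ_θ-semistable layers: μ^(1)=47; μ^(2)=-21; μ^(3)=-33

((0, 0, 3); (1, 1, 0); (0, 3, 0))


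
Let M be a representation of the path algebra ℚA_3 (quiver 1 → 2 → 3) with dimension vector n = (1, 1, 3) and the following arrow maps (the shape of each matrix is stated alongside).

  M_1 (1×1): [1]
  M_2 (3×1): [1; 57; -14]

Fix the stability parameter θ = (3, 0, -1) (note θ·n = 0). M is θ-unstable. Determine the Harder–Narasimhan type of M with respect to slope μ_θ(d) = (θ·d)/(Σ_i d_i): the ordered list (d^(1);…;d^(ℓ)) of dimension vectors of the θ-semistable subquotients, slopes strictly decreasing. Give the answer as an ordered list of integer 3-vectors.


Via rank(M_{q-1}∘⋯∘M_p): M ≅ I[1,3], I[3,3]^2.
μ_θ-semistable layers: μ^(1)=2/3; μ^(2)=-1

((1, 1, 1); (0, 0, 2))


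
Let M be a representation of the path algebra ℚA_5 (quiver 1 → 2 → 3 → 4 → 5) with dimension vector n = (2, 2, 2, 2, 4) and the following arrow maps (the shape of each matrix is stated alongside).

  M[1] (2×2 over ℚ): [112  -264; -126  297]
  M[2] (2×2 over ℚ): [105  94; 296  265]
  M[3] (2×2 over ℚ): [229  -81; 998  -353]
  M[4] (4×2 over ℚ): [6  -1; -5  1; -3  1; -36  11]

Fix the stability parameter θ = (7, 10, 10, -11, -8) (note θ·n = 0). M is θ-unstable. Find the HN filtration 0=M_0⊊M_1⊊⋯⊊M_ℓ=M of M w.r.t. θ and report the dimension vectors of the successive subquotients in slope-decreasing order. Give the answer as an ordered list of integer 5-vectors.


Barcode: M ≅ I[1,1], I[1,5], I[2,5], I[5,5]^2. HN layers by μ_θ (4 steps, strictly decreasing):
  μ^(1)=7; μ^(2)=8/5; μ^(3)=1/4; μ^(4)=-8

((1, 0, 0, 0, 0); (1, 1, 1, 1, 1); (0, 1, 1, 1, 1); (0, 0, 0, 0, 2))


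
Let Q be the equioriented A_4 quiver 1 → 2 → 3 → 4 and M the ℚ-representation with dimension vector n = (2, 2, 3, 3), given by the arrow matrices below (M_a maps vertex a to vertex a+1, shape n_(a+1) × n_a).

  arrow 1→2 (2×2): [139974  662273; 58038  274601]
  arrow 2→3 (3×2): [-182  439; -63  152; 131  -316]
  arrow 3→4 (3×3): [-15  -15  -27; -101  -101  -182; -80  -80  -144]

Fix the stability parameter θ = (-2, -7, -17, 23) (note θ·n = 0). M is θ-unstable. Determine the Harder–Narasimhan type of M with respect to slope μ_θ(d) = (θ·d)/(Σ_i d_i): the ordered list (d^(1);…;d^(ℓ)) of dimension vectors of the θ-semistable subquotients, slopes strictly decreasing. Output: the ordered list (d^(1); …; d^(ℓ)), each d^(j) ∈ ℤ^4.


Via rank(M_{q-1}∘⋯∘M_p): M ≅ I[1,1], I[1,4], I[2,4], I[3,3], I[4,4].
μ_θ-semistable layers: μ^(1)=23; μ^(2)=-2; μ^(3)=-26/3; μ^(4)=-12; μ^(5)=-17

((0, 0, 0, 3); (1, 0, 0, 0); (1, 1, 1, 0); (0, 1, 1, 0); (0, 0, 1, 0))


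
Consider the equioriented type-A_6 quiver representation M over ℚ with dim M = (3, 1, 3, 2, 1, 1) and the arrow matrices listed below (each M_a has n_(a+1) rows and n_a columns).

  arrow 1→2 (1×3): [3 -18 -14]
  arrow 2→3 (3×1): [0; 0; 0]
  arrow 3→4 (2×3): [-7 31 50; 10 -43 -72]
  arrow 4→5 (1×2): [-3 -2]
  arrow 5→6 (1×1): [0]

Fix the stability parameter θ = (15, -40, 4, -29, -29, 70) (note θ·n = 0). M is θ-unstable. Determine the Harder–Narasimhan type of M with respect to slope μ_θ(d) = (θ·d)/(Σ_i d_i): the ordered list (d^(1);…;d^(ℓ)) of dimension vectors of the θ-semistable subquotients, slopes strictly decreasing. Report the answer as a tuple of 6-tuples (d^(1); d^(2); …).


Interval decomposition of M: I[1,1]^2, I[1,2], I[3,3], I[3,4], I[3,5], I[6,6].
HN type (ℓ=5): μ^(1)=70; μ^(2)=15; μ^(3)=4; μ^(4)=-25/2; μ^(5)=-18

((0, 0, 0, 0, 0, 1); (2, 0, 0, 0, 0, 0); (0, 0, 1, 0, 0, 0); (1, 1, 1, 1, 0, 0); (0, 0, 1, 1, 1, 0))


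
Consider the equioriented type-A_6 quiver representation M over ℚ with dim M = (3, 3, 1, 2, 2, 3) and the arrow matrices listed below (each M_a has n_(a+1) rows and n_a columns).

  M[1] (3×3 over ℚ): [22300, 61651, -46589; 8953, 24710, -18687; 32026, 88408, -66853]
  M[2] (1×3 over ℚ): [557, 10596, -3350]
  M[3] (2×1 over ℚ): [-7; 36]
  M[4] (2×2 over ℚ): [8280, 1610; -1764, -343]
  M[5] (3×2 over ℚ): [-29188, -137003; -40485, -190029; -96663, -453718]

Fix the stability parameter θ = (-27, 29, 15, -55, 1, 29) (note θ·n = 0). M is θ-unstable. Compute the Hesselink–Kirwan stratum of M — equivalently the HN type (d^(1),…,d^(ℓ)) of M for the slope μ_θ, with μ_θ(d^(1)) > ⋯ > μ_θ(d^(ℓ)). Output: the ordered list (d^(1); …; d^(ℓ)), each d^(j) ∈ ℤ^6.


Interval decomposition of M: I[1,2]^2, I[1,4], I[4,6], I[5,6], I[6,6].
HN type (ℓ=5): μ^(1)=29; μ^(2)=1; μ^(3)=-11/3; μ^(4)=-27; μ^(5)=-55

((0, 2, 0, 0, 0, 3); (0, 0, 0, 0, 2, 0); (0, 1, 1, 1, 0, 0); (3, 0, 0, 0, 0, 0); (0, 0, 0, 1, 0, 0))


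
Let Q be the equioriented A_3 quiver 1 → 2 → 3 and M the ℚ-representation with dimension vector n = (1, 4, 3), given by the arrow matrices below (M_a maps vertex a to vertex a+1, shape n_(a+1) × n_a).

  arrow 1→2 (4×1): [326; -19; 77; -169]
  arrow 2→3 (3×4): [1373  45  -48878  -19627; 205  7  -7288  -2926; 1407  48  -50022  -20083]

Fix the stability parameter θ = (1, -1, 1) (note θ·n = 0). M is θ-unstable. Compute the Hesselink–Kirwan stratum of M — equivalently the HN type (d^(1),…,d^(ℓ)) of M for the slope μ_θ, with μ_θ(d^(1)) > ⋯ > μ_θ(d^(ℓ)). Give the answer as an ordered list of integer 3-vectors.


Barcode: M ≅ I[1,3], I[2,2], I[2,3]^2. HN layers by μ_θ (3 steps, strictly decreasing):
  μ^(1)=1; μ^(2)=0; μ^(3)=-1

((0, 0, 3); (1, 1, 0); (0, 3, 0))


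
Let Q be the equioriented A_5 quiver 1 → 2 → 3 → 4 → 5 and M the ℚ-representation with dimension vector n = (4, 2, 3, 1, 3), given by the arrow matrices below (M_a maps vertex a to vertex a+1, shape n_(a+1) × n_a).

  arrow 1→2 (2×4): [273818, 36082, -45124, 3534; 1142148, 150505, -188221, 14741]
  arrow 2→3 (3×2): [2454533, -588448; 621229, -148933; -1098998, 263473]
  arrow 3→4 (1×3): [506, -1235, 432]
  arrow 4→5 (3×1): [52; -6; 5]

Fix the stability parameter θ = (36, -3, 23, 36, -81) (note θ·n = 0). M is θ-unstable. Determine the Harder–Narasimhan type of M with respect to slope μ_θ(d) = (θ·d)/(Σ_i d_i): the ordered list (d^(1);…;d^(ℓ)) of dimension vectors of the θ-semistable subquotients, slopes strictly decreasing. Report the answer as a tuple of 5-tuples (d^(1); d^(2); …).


Via rank(M_{q-1}∘⋯∘M_p): M ≅ I[1,1]^2, I[1,3], I[1,5], I[3,3], I[5,5]^2.
μ_θ-semistable layers: μ^(1)=36; μ^(2)=23; μ^(3)=33/2; μ^(4)=11/5; μ^(5)=-81

((2, 0, 0, 0, 0); (0, 0, 2, 0, 0); (1, 1, 0, 0, 0); (1, 1, 1, 1, 1); (0, 0, 0, 0, 2))


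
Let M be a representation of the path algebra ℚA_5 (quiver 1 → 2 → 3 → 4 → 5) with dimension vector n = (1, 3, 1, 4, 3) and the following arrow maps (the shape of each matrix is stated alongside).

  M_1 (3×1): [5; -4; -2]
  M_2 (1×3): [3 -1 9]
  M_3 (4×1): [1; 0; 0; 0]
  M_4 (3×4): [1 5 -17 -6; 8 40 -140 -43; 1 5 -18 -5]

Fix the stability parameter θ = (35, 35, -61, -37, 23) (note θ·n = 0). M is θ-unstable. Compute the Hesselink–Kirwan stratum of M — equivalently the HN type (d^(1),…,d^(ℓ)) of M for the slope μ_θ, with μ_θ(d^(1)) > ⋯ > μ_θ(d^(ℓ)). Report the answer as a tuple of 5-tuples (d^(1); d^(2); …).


Barcode: M ≅ I[1,5], I[2,2]^2, I[4,4], I[4,5]^2. HN layers by μ_θ (4 steps, strictly decreasing):
  μ^(1)=35; μ^(2)=23; μ^(3)=-7; μ^(4)=-37

((0, 2, 0, 0, 0); (0, 0, 0, 0, 3); (1, 1, 1, 1, 0); (0, 0, 0, 3, 0))


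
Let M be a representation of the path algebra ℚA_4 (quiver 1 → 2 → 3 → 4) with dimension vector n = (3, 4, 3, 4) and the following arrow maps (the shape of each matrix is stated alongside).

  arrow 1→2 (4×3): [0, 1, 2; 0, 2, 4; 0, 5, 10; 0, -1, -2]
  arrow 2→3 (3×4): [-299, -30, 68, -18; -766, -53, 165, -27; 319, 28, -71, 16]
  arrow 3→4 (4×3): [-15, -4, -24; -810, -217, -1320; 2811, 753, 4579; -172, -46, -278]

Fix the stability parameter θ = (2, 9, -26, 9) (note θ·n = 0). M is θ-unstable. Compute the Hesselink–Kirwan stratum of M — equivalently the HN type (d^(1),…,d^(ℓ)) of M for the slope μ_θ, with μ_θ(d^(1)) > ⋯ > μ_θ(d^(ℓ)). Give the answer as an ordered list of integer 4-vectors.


Interval decomposition of M: I[1,1]^2, I[1,4], I[2,2], I[2,4]^2, I[4,4].
HN type (ℓ=4): μ^(1)=9; μ^(2)=2; μ^(3)=-5; μ^(4)=-17/2

((0, 1, 0, 4); (2, 0, 0, 0); (1, 1, 1, 0); (0, 2, 2, 0))


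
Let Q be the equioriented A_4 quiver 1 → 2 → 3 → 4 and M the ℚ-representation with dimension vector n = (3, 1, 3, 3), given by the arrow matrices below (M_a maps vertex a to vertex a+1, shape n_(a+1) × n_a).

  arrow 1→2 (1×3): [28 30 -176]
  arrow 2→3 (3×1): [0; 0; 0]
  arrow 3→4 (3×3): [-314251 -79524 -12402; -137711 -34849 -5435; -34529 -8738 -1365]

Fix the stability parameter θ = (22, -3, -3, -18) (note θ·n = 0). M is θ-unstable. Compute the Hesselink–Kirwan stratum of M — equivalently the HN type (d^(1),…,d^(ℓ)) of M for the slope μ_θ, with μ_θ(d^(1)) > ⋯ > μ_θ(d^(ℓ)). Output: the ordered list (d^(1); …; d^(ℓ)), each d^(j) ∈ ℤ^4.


Via rank(M_{q-1}∘⋯∘M_p): M ≅ I[1,1]^2, I[1,2], I[3,4]^3.
μ_θ-semistable layers: μ^(1)=22; μ^(2)=19/2; μ^(3)=-21/2

((2, 0, 0, 0); (1, 1, 0, 0); (0, 0, 3, 3))


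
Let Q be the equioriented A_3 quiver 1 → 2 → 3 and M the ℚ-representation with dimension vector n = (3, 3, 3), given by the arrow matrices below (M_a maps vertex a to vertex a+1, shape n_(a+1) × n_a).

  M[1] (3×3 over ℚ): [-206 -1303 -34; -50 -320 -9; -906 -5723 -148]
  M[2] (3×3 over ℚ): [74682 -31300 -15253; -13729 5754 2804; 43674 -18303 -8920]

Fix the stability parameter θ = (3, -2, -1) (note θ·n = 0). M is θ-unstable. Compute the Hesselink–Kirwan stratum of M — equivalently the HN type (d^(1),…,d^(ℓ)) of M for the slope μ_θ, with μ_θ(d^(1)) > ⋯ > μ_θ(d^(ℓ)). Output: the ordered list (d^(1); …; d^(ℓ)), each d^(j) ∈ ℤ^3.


Barcode: M ≅ I[1,1], I[1,3]^2, I[2,3]. HN layers by μ_θ (4 steps, strictly decreasing):
  μ^(1)=3; μ^(2)=0; μ^(3)=-1; μ^(4)=-2

((1, 0, 0); (2, 2, 2); (0, 0, 1); (0, 1, 0))


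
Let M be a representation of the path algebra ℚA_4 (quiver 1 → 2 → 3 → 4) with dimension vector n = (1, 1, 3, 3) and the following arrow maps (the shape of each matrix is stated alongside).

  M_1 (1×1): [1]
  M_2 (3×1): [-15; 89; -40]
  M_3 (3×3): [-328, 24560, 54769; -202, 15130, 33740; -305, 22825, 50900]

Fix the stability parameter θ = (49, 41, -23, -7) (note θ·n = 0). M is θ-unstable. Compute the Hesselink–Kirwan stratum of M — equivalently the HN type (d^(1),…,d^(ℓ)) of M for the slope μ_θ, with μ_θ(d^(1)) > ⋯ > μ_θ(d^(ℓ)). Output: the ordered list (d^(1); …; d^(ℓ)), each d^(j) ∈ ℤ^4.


Via rank(M_{q-1}∘⋯∘M_p): M ≅ I[1,3], I[3,4]^2, I[4,4].
μ_θ-semistable layers: μ^(1)=67/3; μ^(2)=-7; μ^(3)=-23

((1, 1, 1, 0); (0, 0, 0, 3); (0, 0, 2, 0))


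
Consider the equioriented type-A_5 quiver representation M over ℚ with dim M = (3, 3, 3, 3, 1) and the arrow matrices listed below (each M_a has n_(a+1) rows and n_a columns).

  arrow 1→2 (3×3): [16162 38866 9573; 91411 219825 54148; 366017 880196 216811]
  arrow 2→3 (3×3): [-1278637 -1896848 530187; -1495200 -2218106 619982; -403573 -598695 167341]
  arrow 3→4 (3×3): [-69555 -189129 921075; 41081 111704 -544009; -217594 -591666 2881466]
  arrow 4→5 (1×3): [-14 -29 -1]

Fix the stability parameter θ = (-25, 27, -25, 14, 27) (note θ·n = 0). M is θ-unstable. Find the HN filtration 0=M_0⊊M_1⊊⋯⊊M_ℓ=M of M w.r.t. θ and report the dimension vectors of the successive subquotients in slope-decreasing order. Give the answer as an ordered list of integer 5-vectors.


Via rank(M_{q-1}∘⋯∘M_p): M ≅ I[1,3], I[1,4], I[1,5], I[4,4].
μ_θ-semistable layers: μ^(1)=27; μ^(2)=14; μ^(3)=1; μ^(4)=-25

((0, 0, 0, 0, 1); (0, 0, 0, 3, 0); (0, 3, 3, 0, 0); (3, 0, 0, 0, 0))


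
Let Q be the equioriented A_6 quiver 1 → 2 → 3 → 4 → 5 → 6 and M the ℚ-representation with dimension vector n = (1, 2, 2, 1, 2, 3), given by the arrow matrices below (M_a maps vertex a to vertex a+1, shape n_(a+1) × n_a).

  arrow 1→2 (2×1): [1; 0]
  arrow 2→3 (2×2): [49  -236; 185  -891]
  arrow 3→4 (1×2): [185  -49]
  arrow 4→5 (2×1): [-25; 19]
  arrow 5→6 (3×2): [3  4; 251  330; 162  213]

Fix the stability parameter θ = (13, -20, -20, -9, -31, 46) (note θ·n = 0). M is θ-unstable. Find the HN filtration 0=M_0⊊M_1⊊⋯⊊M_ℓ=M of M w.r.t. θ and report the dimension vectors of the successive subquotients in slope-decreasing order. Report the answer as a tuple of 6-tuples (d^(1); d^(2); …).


Interval decomposition of M: I[1,3], I[2,6], I[5,6], I[6,6].
HN type (ℓ=4): μ^(1)=46; μ^(2)=-9; μ^(3)=-20; μ^(4)=-31

((0, 0, 0, 0, 0, 3); (1, 1, 1, 0, 0, 0); (0, 1, 1, 1, 1, 0); (0, 0, 0, 0, 1, 0))


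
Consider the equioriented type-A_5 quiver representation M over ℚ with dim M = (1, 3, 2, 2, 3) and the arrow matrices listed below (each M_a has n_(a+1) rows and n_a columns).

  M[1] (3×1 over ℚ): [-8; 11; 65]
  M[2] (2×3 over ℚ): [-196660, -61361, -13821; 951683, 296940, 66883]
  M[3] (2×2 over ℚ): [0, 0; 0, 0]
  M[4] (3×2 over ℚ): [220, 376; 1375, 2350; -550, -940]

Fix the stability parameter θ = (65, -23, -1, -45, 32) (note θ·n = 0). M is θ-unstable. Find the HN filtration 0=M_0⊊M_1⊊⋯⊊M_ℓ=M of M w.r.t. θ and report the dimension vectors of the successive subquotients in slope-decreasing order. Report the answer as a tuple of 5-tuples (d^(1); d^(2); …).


Interval decomposition of M: I[1,3], I[2,2], I[2,3], I[4,4], I[4,5], I[5,5]^2.
HN type (ℓ=5): μ^(1)=32; μ^(2)=41/3; μ^(3)=-1; μ^(4)=-23; μ^(5)=-45

((0, 0, 0, 0, 3); (1, 1, 1, 0, 0); (0, 0, 1, 0, 0); (0, 2, 0, 0, 0); (0, 0, 0, 2, 0))


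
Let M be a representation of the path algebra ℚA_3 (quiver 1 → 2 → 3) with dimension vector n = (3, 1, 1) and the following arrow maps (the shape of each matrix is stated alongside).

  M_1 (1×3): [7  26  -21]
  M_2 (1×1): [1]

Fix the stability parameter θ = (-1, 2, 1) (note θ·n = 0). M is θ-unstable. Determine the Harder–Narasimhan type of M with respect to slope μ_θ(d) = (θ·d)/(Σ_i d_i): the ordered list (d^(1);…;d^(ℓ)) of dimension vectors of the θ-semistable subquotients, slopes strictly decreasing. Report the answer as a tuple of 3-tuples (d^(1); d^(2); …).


Barcode: M ≅ I[1,1]^2, I[1,3]. HN layers by μ_θ (2 steps, strictly decreasing):
  μ^(1)=3/2; μ^(2)=-1

((0, 1, 1); (3, 0, 0))


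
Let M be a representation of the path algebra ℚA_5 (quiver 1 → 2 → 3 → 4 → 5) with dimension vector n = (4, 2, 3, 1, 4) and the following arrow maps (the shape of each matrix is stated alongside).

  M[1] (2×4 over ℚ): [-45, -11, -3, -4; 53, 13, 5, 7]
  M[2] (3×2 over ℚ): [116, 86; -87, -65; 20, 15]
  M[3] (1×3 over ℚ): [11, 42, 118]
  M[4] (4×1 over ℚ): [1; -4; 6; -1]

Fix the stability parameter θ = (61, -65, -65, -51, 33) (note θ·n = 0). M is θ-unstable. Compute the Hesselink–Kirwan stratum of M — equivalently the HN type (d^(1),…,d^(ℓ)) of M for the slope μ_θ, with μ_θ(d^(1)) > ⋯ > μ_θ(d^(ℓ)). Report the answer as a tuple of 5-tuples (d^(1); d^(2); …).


Barcode: M ≅ I[1,1]^2, I[1,3], I[1,5], I[3,3], I[5,5]^3. HN layers by μ_θ (5 steps, strictly decreasing):
  μ^(1)=61; μ^(2)=33; μ^(3)=-23; μ^(4)=-30; μ^(5)=-65

((2, 0, 0, 0, 0); (0, 0, 0, 0, 4); (1, 1, 1, 0, 0); (1, 1, 1, 1, 0); (0, 0, 1, 0, 0))


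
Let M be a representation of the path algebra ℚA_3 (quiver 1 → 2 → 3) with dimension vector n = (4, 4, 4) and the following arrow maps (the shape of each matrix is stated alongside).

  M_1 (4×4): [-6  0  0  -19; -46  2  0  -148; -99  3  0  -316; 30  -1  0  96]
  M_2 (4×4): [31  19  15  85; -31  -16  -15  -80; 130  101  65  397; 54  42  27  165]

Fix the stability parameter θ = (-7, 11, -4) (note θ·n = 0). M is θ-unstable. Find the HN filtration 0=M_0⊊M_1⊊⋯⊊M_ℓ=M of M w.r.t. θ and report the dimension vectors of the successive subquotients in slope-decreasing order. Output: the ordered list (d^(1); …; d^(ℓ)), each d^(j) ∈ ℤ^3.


Via rank(M_{q-1}∘⋯∘M_p): M ≅ I[1,1], I[1,3]^3, I[2,3].
μ_θ-semistable layers: μ^(1)=7/2; μ^(2)=-7

((0, 4, 4); (4, 0, 0))


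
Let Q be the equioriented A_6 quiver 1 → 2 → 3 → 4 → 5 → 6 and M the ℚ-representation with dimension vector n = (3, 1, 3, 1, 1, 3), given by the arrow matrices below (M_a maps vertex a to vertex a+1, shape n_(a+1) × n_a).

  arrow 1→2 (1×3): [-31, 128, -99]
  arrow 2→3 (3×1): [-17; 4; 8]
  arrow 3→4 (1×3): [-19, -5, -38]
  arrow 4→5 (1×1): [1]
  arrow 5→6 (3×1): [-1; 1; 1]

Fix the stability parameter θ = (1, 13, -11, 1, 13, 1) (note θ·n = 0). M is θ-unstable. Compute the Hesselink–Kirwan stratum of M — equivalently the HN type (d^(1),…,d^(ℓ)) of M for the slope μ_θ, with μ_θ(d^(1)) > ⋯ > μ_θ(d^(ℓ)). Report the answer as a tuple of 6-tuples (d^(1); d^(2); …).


Interval decomposition of M: I[1,1]^2, I[1,6], I[3,3]^2, I[6,6]^2.
HN type (ℓ=3): μ^(1)=7; μ^(2)=1; μ^(3)=-11

((0, 0, 0, 0, 1, 1); (3, 1, 1, 1, 0, 2); (0, 0, 2, 0, 0, 0))


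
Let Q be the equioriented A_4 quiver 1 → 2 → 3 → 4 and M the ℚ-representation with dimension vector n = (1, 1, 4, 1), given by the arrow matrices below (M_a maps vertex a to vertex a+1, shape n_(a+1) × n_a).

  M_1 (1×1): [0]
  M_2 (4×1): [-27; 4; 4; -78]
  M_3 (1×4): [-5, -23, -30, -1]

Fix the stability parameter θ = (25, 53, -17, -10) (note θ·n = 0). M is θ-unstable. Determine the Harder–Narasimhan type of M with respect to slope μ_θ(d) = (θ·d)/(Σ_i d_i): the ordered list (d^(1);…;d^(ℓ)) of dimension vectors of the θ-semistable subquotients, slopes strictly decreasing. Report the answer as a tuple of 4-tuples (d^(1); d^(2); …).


Barcode: M ≅ I[1,1], I[2,4], I[3,3]^3. HN layers by μ_θ (3 steps, strictly decreasing):
  μ^(1)=25; μ^(2)=26/3; μ^(3)=-17

((1, 0, 0, 0); (0, 1, 1, 1); (0, 0, 3, 0))


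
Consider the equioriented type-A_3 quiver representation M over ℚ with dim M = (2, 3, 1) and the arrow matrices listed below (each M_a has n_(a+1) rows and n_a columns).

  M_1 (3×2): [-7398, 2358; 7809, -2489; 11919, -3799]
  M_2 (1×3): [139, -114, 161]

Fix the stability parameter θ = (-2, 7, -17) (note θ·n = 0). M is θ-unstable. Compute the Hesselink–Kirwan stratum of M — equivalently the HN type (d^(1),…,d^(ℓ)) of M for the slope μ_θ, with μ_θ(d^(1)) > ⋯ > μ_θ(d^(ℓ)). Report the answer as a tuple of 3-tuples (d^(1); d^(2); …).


Via rank(M_{q-1}∘⋯∘M_p): M ≅ I[1,1], I[1,3], I[2,2]^2.
μ_θ-semistable layers: μ^(1)=7; μ^(2)=-2; μ^(3)=-4

((0, 2, 0); (1, 0, 0); (1, 1, 1))


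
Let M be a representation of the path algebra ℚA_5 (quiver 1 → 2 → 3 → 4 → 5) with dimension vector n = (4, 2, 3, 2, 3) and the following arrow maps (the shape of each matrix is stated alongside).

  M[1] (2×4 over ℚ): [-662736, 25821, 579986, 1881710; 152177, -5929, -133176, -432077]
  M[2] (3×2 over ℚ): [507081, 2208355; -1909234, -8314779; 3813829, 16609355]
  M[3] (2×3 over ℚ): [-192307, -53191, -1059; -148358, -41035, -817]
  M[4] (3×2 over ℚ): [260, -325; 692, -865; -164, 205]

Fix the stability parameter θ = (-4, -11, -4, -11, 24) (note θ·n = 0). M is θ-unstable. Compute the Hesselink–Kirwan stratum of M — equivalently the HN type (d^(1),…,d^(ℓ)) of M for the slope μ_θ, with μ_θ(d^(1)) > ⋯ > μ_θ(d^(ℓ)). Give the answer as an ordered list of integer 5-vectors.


Interval decomposition of M: I[1,1]^2, I[1,4], I[1,5], I[3,3], I[5,5]^2.
HN type (ℓ=3): μ^(1)=24; μ^(2)=-4; μ^(3)=-15/2

((0, 0, 0, 0, 3); (2, 0, 1, 0, 0); (2, 2, 2, 2, 0))


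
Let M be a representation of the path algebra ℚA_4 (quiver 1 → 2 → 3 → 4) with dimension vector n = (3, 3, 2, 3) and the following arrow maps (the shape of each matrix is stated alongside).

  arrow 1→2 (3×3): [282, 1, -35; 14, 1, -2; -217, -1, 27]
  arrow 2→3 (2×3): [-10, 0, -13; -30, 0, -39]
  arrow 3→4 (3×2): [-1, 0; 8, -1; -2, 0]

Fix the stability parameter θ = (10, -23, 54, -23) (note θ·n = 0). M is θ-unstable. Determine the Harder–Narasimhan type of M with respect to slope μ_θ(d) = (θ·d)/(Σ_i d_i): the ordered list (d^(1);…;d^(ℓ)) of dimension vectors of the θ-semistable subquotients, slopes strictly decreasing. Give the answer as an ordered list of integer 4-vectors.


Interval decomposition of M: I[1,2]^2, I[1,4], I[3,4], I[4,4].
HN type (ℓ=3): μ^(1)=31/2; μ^(2)=-13/2; μ^(3)=-23

((0, 0, 2, 2); (3, 3, 0, 0); (0, 0, 0, 1))


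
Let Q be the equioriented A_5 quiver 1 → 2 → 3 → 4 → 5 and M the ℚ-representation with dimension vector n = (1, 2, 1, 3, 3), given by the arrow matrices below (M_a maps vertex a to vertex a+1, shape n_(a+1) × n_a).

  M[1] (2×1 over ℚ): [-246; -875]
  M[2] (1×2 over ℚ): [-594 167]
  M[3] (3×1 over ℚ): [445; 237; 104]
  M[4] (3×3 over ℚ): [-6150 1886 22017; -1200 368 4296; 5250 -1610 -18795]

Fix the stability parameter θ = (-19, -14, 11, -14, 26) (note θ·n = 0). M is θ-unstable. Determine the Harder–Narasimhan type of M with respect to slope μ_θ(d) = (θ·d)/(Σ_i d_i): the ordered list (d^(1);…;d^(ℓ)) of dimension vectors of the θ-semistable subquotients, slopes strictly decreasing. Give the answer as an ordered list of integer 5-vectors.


Interval decomposition of M: I[1,4], I[2,2], I[4,4], I[4,5], I[5,5]^2.
HN type (ℓ=4): μ^(1)=26; μ^(2)=-3/2; μ^(3)=-14; μ^(4)=-19

((0, 0, 0, 0, 3); (0, 0, 1, 1, 0); (0, 2, 0, 2, 0); (1, 0, 0, 0, 0))


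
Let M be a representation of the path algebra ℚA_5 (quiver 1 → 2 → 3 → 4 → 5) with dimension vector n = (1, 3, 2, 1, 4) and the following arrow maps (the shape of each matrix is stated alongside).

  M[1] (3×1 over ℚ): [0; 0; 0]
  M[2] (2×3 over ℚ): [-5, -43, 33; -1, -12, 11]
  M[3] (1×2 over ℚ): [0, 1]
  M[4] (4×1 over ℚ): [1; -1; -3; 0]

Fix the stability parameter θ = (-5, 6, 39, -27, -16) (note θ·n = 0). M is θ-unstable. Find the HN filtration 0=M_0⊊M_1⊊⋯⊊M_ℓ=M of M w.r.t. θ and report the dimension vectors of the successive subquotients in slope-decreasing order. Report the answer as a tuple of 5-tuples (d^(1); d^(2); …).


Barcode: M ≅ I[1,1], I[2,2], I[2,3], I[2,5], I[5,5]^3. HN layers by μ_θ (5 steps, strictly decreasing):
  μ^(1)=39; μ^(2)=6; μ^(3)=1/2; μ^(4)=-5; μ^(5)=-16

((0, 0, 1, 0, 0); (0, 2, 0, 0, 0); (0, 1, 1, 1, 1); (1, 0, 0, 0, 0); (0, 0, 0, 0, 3))


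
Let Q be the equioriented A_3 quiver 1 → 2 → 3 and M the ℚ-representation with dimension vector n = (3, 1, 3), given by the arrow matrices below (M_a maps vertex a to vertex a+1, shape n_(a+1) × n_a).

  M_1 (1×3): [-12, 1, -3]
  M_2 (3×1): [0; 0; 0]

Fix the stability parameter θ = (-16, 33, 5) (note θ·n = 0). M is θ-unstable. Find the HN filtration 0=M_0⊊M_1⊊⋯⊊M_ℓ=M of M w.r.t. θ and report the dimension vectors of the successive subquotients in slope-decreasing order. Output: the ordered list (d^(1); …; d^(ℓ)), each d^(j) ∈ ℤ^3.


Interval decomposition of M: I[1,1]^2, I[1,2], I[3,3]^3.
HN type (ℓ=3): μ^(1)=33; μ^(2)=5; μ^(3)=-16

((0, 1, 0); (0, 0, 3); (3, 0, 0))


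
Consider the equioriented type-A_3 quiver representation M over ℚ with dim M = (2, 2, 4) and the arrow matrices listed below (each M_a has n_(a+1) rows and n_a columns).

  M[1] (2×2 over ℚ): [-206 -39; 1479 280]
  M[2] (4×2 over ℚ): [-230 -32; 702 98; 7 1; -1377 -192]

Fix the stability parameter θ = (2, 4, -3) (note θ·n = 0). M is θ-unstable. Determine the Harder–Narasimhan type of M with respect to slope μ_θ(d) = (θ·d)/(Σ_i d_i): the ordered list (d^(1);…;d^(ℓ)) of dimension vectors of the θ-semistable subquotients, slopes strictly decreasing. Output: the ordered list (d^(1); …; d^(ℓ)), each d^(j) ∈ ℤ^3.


Interval decomposition of M: I[1,3]^2, I[3,3]^2.
HN type (ℓ=2): μ^(1)=1; μ^(2)=-3

((2, 2, 2); (0, 0, 2))


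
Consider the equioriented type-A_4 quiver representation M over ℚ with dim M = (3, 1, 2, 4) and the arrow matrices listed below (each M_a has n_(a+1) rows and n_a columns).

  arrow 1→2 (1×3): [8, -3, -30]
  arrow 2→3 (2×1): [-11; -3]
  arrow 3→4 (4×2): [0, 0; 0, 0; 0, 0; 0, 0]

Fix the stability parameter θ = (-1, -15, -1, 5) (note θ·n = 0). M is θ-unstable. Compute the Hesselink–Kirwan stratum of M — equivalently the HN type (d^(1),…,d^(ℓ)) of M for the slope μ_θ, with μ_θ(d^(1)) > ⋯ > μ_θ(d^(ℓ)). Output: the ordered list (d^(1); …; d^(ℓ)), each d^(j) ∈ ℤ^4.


Interval decomposition of M: I[1,1]^2, I[1,3], I[3,3], I[4,4]^4.
HN type (ℓ=3): μ^(1)=5; μ^(2)=-1; μ^(3)=-8

((0, 0, 0, 4); (2, 0, 2, 0); (1, 1, 0, 0))


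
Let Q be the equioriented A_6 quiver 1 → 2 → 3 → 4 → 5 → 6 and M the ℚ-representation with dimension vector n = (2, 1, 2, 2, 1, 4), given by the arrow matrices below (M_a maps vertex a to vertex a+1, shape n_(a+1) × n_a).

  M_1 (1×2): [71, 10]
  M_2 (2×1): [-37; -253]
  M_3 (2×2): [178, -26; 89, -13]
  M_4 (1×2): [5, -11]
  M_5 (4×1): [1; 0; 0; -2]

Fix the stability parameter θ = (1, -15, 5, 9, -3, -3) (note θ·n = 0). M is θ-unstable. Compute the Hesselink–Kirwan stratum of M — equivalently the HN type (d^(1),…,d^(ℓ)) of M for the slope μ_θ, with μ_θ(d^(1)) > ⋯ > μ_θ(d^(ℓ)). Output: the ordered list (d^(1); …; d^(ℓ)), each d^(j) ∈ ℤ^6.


Barcode: M ≅ I[1,1], I[1,6], I[3,3], I[4,4], I[6,6]^3. HN layers by μ_θ (6 steps, strictly decreasing):
  μ^(1)=9; μ^(2)=5; μ^(3)=2; μ^(4)=1; μ^(5)=-3; μ^(6)=-7

((0, 0, 0, 1, 0, 0); (0, 0, 1, 0, 0, 0); (0, 0, 1, 1, 1, 1); (1, 0, 0, 0, 0, 0); (0, 0, 0, 0, 0, 3); (1, 1, 0, 0, 0, 0))


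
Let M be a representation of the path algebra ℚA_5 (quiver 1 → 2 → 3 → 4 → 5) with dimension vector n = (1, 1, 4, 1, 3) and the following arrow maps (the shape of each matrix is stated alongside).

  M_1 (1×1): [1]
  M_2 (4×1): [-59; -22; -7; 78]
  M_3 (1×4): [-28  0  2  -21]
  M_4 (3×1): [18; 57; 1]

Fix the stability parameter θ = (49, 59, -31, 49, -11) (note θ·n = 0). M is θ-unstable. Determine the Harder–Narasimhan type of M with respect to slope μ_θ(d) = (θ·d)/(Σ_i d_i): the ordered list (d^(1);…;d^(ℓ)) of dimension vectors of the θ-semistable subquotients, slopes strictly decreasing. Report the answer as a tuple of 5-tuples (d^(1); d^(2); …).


Interval decomposition of M: I[1,3], I[3,3]^2, I[3,5], I[5,5]^2.
HN type (ℓ=4): μ^(1)=77/3; μ^(2)=19; μ^(3)=-11; μ^(4)=-31

((1, 1, 1, 0, 0); (0, 0, 0, 1, 1); (0, 0, 0, 0, 2); (0, 0, 3, 0, 0))


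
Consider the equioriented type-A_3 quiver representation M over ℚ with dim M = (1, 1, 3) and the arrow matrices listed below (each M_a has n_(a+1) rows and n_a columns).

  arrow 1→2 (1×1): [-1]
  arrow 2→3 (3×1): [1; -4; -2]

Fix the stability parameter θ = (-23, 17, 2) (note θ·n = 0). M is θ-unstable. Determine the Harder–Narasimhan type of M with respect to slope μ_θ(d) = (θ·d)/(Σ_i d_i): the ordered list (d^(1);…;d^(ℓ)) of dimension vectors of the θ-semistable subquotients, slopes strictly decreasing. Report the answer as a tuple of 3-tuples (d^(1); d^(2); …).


Interval decomposition of M: I[1,3], I[3,3]^2.
HN type (ℓ=3): μ^(1)=19/2; μ^(2)=2; μ^(3)=-23

((0, 1, 1); (0, 0, 2); (1, 0, 0))


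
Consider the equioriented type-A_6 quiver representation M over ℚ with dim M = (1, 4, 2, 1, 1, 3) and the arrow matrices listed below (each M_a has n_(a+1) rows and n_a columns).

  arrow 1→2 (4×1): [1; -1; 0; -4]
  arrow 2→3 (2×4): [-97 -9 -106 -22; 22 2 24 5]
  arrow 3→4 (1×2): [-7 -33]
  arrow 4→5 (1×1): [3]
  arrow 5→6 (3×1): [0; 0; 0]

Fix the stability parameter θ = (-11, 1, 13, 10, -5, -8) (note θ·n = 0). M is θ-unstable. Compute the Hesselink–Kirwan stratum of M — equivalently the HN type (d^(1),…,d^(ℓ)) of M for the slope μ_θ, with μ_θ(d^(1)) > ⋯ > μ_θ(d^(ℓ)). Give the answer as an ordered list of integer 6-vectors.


Via rank(M_{q-1}∘⋯∘M_p): M ≅ I[1,2], I[2,2], I[2,3], I[2,5], I[6,6]^3.
μ_θ-semistable layers: μ^(1)=13; μ^(2)=6; μ^(3)=1; μ^(4)=-8; μ^(5)=-11

((0, 0, 1, 0, 0, 0); (0, 0, 1, 1, 1, 0); (0, 4, 0, 0, 0, 0); (0, 0, 0, 0, 0, 3); (1, 0, 0, 0, 0, 0))


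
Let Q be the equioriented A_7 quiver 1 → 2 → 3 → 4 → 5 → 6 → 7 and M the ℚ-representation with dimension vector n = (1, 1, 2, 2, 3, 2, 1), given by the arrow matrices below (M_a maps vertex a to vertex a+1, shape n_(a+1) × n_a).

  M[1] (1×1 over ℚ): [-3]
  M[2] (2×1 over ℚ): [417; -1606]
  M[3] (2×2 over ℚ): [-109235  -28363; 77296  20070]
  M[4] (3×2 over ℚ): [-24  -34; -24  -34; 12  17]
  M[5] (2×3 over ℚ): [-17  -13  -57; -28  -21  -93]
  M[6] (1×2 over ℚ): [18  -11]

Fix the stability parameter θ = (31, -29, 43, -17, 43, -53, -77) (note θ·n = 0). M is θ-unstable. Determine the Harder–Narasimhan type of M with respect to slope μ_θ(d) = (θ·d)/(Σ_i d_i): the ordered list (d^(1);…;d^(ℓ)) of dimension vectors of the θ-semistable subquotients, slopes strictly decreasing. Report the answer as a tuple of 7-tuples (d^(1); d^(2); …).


Via rank(M_{q-1}∘⋯∘M_p): M ≅ I[1,4], I[3,7], I[5,5], I[5,6].
μ_θ-semistable layers: μ^(1)=43; μ^(2)=13; μ^(3)=1; μ^(4)=-5; μ^(5)=-61/5

((0, 0, 0, 0, 1, 0, 0); (0, 0, 1, 1, 0, 0, 0); (1, 1, 0, 0, 0, 0, 0); (0, 0, 0, 0, 1, 1, 0); (0, 0, 1, 1, 1, 1, 1))


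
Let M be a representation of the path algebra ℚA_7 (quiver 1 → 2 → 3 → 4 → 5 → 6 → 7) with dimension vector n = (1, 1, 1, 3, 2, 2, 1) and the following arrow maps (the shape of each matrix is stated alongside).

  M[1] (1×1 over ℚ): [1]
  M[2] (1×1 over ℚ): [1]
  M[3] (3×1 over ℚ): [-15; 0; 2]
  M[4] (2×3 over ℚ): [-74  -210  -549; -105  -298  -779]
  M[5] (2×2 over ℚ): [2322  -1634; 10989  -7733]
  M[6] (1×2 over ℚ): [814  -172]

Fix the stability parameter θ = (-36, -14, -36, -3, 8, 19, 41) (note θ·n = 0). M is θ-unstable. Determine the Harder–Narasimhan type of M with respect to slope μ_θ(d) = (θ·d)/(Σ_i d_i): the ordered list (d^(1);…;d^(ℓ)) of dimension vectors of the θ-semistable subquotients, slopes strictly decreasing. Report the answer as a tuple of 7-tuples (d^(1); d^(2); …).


Via rank(M_{q-1}∘⋯∘M_p): M ≅ I[1,6], I[4,4], I[4,5], I[6,7].
μ_θ-semistable layers: μ^(1)=41; μ^(2)=19; μ^(3)=8; μ^(4)=-3; μ^(5)=-25; μ^(6)=-36

((0, 0, 0, 0, 0, 0, 1); (0, 0, 0, 0, 0, 2, 0); (0, 0, 0, 0, 2, 0, 0); (0, 0, 0, 3, 0, 0, 0); (0, 1, 1, 0, 0, 0, 0); (1, 0, 0, 0, 0, 0, 0))
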